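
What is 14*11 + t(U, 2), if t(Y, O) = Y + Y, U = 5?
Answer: 164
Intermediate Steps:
t(Y, O) = 2*Y
14*11 + t(U, 2) = 14*11 + 2*5 = 154 + 10 = 164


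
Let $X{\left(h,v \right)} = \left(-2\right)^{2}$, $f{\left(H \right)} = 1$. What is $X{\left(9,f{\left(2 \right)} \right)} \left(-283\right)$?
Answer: $-1132$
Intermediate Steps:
$X{\left(h,v \right)} = 4$
$X{\left(9,f{\left(2 \right)} \right)} \left(-283\right) = 4 \left(-283\right) = -1132$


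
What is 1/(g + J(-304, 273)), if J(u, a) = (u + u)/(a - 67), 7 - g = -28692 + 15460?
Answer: 103/1363313 ≈ 7.5551e-5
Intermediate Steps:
g = 13239 (g = 7 - (-28692 + 15460) = 7 - 1*(-13232) = 7 + 13232 = 13239)
J(u, a) = 2*u/(-67 + a) (J(u, a) = (2*u)/(-67 + a) = 2*u/(-67 + a))
1/(g + J(-304, 273)) = 1/(13239 + 2*(-304)/(-67 + 273)) = 1/(13239 + 2*(-304)/206) = 1/(13239 + 2*(-304)*(1/206)) = 1/(13239 - 304/103) = 1/(1363313/103) = 103/1363313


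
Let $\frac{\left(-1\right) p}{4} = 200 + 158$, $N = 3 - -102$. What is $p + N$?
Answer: $-1327$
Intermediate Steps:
$N = 105$ ($N = 3 + 102 = 105$)
$p = -1432$ ($p = - 4 \left(200 + 158\right) = \left(-4\right) 358 = -1432$)
$p + N = -1432 + 105 = -1327$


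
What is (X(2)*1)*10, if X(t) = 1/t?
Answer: 5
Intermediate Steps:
(X(2)*1)*10 = (1/2)*10 = ((½)*1)*10 = (½)*10 = 5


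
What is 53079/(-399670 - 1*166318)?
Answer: -53079/565988 ≈ -0.093781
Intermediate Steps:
53079/(-399670 - 1*166318) = 53079/(-399670 - 166318) = 53079/(-565988) = 53079*(-1/565988) = -53079/565988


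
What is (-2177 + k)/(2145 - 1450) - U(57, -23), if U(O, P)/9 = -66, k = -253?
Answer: 82080/139 ≈ 590.50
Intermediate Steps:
U(O, P) = -594 (U(O, P) = 9*(-66) = -594)
(-2177 + k)/(2145 - 1450) - U(57, -23) = (-2177 - 253)/(2145 - 1450) - 1*(-594) = -2430/695 + 594 = -2430*1/695 + 594 = -486/139 + 594 = 82080/139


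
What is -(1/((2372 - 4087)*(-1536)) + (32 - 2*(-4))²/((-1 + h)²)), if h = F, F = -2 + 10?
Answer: -86016001/2634240 ≈ -32.653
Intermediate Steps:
F = 8
h = 8
-(1/((2372 - 4087)*(-1536)) + (32 - 2*(-4))²/((-1 + h)²)) = -(1/((2372 - 4087)*(-1536)) + (32 - 2*(-4))²/((-1 + 8)²)) = -(-1/1536/(-1715) + (32 + 8)²/(7²)) = -(-1/1715*(-1/1536) + 40²/49) = -(1/2634240 + 1600*(1/49)) = -(1/2634240 + 1600/49) = -1*86016001/2634240 = -86016001/2634240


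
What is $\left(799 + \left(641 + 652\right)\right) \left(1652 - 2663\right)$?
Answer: $-2115012$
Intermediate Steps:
$\left(799 + \left(641 + 652\right)\right) \left(1652 - 2663\right) = \left(799 + 1293\right) \left(-1011\right) = 2092 \left(-1011\right) = -2115012$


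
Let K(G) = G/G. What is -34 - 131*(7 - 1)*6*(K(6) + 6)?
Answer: -33046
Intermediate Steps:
K(G) = 1
-34 - 131*(7 - 1)*6*(K(6) + 6) = -34 - 131*(7 - 1)*6*(1 + 6) = -34 - 786*6*7 = -34 - 786*42 = -34 - 131*252 = -34 - 33012 = -33046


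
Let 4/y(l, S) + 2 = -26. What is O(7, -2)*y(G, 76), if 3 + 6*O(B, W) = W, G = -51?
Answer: 5/42 ≈ 0.11905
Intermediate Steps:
O(B, W) = -½ + W/6
y(l, S) = -⅐ (y(l, S) = 4/(-2 - 26) = 4/(-28) = 4*(-1/28) = -⅐)
O(7, -2)*y(G, 76) = (-½ + (⅙)*(-2))*(-⅐) = (-½ - ⅓)*(-⅐) = -⅚*(-⅐) = 5/42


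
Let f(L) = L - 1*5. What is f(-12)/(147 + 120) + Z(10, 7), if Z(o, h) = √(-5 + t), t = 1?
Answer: -17/267 + 2*I ≈ -0.06367 + 2.0*I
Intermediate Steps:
f(L) = -5 + L (f(L) = L - 5 = -5 + L)
Z(o, h) = 2*I (Z(o, h) = √(-5 + 1) = √(-4) = 2*I)
f(-12)/(147 + 120) + Z(10, 7) = (-5 - 12)/(147 + 120) + 2*I = -17/267 + 2*I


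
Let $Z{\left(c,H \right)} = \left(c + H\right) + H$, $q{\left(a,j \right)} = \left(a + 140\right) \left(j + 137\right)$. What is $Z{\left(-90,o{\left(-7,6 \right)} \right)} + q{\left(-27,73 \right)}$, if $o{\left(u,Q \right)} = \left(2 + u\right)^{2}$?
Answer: $23690$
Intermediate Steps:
$q{\left(a,j \right)} = \left(137 + j\right) \left(140 + a\right)$ ($q{\left(a,j \right)} = \left(140 + a\right) \left(137 + j\right) = \left(137 + j\right) \left(140 + a\right)$)
$Z{\left(c,H \right)} = c + 2 H$ ($Z{\left(c,H \right)} = \left(H + c\right) + H = c + 2 H$)
$Z{\left(-90,o{\left(-7,6 \right)} \right)} + q{\left(-27,73 \right)} = \left(-90 + 2 \left(2 - 7\right)^{2}\right) + \left(19180 + 137 \left(-27\right) + 140 \cdot 73 - 1971\right) = \left(-90 + 2 \left(-5\right)^{2}\right) + \left(19180 - 3699 + 10220 - 1971\right) = \left(-90 + 2 \cdot 25\right) + 23730 = \left(-90 + 50\right) + 23730 = -40 + 23730 = 23690$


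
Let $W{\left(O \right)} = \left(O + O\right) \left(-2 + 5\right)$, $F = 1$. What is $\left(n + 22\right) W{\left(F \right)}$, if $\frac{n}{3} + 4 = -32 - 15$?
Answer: $-786$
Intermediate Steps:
$W{\left(O \right)} = 6 O$ ($W{\left(O \right)} = 2 O 3 = 6 O$)
$n = -153$ ($n = -12 + 3 \left(-32 - 15\right) = -12 + 3 \left(-47\right) = -12 - 141 = -153$)
$\left(n + 22\right) W{\left(F \right)} = \left(-153 + 22\right) 6 \cdot 1 = \left(-131\right) 6 = -786$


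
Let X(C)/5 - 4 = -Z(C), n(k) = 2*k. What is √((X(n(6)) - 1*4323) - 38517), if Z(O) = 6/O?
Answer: I*√171290/2 ≈ 206.94*I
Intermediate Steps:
X(C) = 20 - 30/C (X(C) = 20 + 5*(-6/C) = 20 - 30/C)
√((X(n(6)) - 1*4323) - 38517) = √(((20 - 30/(2*6)) - 1*4323) - 38517) = √(((20 - 30/12) - 4323) - 38517) = √(((20 - 30*1/12) - 4323) - 38517) = √(((20 - 5/2) - 4323) - 38517) = √((35/2 - 4323) - 38517) = √(-8611/2 - 38517) = √(-85645/2) = I*√171290/2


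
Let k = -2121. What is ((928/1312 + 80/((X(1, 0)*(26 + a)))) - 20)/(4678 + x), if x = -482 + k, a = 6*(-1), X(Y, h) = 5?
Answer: -3791/425375 ≈ -0.0089121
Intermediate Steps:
a = -6
x = -2603 (x = -482 - 2121 = -2603)
((928/1312 + 80/((X(1, 0)*(26 + a)))) - 20)/(4678 + x) = ((928/1312 + 80/((5*(26 - 6)))) - 20)/(4678 - 2603) = ((928*(1/1312) + 80/((5*20))) - 20)/2075 = ((29/41 + 80/100) - 20)*(1/2075) = ((29/41 + 80*(1/100)) - 20)*(1/2075) = ((29/41 + ⅘) - 20)*(1/2075) = (309/205 - 20)*(1/2075) = -3791/205*1/2075 = -3791/425375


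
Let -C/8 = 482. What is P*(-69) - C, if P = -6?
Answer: 4270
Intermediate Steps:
C = -3856 (C = -8*482 = -3856)
P*(-69) - C = -6*(-69) - 1*(-3856) = 414 + 3856 = 4270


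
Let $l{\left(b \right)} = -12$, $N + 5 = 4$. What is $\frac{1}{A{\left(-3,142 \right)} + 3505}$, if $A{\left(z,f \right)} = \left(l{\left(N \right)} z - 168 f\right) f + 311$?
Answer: $- \frac{1}{3378624} \approx -2.9598 \cdot 10^{-7}$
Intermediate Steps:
$N = -1$ ($N = -5 + 4 = -1$)
$A{\left(z,f \right)} = 311 + f \left(- 168 f - 12 z\right)$ ($A{\left(z,f \right)} = \left(- 12 z - 168 f\right) f + 311 = \left(- 168 f - 12 z\right) f + 311 = f \left(- 168 f - 12 z\right) + 311 = 311 + f \left(- 168 f - 12 z\right)$)
$\frac{1}{A{\left(-3,142 \right)} + 3505} = \frac{1}{\left(311 - 168 \cdot 142^{2} - 1704 \left(-3\right)\right) + 3505} = \frac{1}{\left(311 - 3387552 + 5112\right) + 3505} = \frac{1}{-3382129 + 3505} = \frac{1}{-3378624} = - \frac{1}{3378624}$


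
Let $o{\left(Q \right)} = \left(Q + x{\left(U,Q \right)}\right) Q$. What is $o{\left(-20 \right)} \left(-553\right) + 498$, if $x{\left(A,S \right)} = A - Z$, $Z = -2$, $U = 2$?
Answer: $-176462$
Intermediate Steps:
$x{\left(A,S \right)} = 2 + A$ ($x{\left(A,S \right)} = A - -2 = A + 2 = 2 + A$)
$o{\left(Q \right)} = Q \left(4 + Q\right)$ ($o{\left(Q \right)} = \left(Q + \left(2 + 2\right)\right) Q = \left(Q + 4\right) Q = \left(4 + Q\right) Q = Q \left(4 + Q\right)$)
$o{\left(-20 \right)} \left(-553\right) + 498 = - 20 \left(4 - 20\right) \left(-553\right) + 498 = \left(-20\right) \left(-16\right) \left(-553\right) + 498 = 320 \left(-553\right) + 498 = -176960 + 498 = -176462$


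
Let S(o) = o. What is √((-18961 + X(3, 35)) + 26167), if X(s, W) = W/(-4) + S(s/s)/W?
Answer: √35266665/70 ≈ 84.837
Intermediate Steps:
X(s, W) = 1/W - W/4 (X(s, W) = W/(-4) + (s/s)/W = W*(-¼) + 1/W = -W/4 + 1/W = 1/W - W/4)
√((-18961 + X(3, 35)) + 26167) = √((-18961 + (1/35 - ¼*35)) + 26167) = √((-18961 + (1/35 - 35/4)) + 26167) = √((-18961 - 1221/140) + 26167) = √(-2655761/140 + 26167) = √(1007619/140) = √35266665/70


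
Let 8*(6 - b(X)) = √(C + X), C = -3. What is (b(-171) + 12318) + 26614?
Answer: 38938 - I*√174/8 ≈ 38938.0 - 1.6489*I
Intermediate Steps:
b(X) = 6 - √(-3 + X)/8
(b(-171) + 12318) + 26614 = ((6 - √(-3 - 171)/8) + 12318) + 26614 = ((6 - I*√174/8) + 12318) + 26614 = (12324 - I*√174/8) + 26614 = 38938 - I*√174/8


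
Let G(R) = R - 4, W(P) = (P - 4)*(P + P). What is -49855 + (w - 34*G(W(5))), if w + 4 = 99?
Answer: -49964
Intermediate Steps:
w = 95 (w = -4 + 99 = 95)
W(P) = 2*P*(-4 + P) (W(P) = (-4 + P)*(2*P) = 2*P*(-4 + P))
G(R) = -4 + R
-49855 + (w - 34*G(W(5))) = -49855 + (95 - 34*(-4 + 2*5*(-4 + 5))) = -49855 + (95 - 34*(-4 + 2*5*1)) = -49855 + (95 - 34*(-4 + 10)) = -49855 + (95 - 34*6) = -49855 + (95 - 204) = -49855 - 109 = -49964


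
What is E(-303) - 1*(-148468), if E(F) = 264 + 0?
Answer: 148732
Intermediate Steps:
E(F) = 264
E(-303) - 1*(-148468) = 264 - 1*(-148468) = 264 + 148468 = 148732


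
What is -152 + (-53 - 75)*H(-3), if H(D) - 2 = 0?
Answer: -408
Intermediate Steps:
H(D) = 2 (H(D) = 2 + 0 = 2)
-152 + (-53 - 75)*H(-3) = -152 + (-53 - 75)*2 = -152 - 128*2 = -152 - 256 = -408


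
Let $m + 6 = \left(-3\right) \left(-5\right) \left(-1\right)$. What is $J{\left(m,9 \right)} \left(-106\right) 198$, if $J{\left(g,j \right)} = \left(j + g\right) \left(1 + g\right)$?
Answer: $-5037120$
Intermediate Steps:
$m = -21$ ($m = -6 + \left(-3\right) \left(-5\right) \left(-1\right) = -6 + 15 \left(-1\right) = -6 - 15 = -21$)
$J{\left(g,j \right)} = \left(1 + g\right) \left(g + j\right)$ ($J{\left(g,j \right)} = \left(g + j\right) \left(1 + g\right) = \left(1 + g\right) \left(g + j\right)$)
$J{\left(m,9 \right)} \left(-106\right) 198 = \left(-21 + 9 + \left(-21\right)^{2} - 189\right) \left(-106\right) 198 = \left(-21 + 9 + 441 - 189\right) \left(-106\right) 198 = 240 \left(-106\right) 198 = \left(-25440\right) 198 = -5037120$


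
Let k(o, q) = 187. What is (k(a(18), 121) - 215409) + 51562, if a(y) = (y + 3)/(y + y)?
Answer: -163660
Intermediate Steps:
a(y) = (3 + y)/(2*y) (a(y) = (3 + y)/((2*y)) = (3 + y)*(1/(2*y)) = (3 + y)/(2*y))
(k(a(18), 121) - 215409) + 51562 = (187 - 215409) + 51562 = -215222 + 51562 = -163660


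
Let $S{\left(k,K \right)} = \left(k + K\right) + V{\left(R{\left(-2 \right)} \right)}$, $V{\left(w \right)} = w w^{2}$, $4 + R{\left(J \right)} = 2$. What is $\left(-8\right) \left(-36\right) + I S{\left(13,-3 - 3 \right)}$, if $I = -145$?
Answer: $433$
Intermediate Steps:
$R{\left(J \right)} = -2$ ($R{\left(J \right)} = -4 + 2 = -2$)
$V{\left(w \right)} = w^{3}$
$S{\left(k,K \right)} = -8 + K + k$ ($S{\left(k,K \right)} = \left(k + K\right) + \left(-2\right)^{3} = \left(K + k\right) - 8 = -8 + K + k$)
$\left(-8\right) \left(-36\right) + I S{\left(13,-3 - 3 \right)} = \left(-8\right) \left(-36\right) - 145 \left(-8 - 6 + 13\right) = 288 - 145 \left(-8 - 6 + 13\right) = 288 - -145 = 288 + 145 = 433$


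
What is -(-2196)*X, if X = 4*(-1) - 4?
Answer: -17568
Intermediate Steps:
X = -8 (X = -4 - 4 = -8)
-(-2196)*X = -(-2196)*(-8) = -183*96 = -17568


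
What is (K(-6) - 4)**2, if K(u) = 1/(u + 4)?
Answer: 81/4 ≈ 20.250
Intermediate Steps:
K(u) = 1/(4 + u)
(K(-6) - 4)**2 = (1/(4 - 6) - 4)**2 = (1/(-2) - 4)**2 = (-1/2 - 4)**2 = (-9/2)**2 = 81/4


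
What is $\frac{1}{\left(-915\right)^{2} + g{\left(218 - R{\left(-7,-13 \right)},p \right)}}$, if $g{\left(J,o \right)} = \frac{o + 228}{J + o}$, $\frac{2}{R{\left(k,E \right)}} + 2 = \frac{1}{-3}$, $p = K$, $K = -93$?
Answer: $\frac{881}{737596170} \approx 1.1944 \cdot 10^{-6}$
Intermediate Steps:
$p = -93$
$R{\left(k,E \right)} = - \frac{6}{7}$ ($R{\left(k,E \right)} = \frac{2}{-2 + \frac{1}{-3}} = \frac{2}{-2 - \frac{1}{3}} = \frac{2}{- \frac{7}{3}} = 2 \left(- \frac{3}{7}\right) = - \frac{6}{7}$)
$g{\left(J,o \right)} = \frac{228 + o}{J + o}$
$\frac{1}{\left(-915\right)^{2} + g{\left(218 - R{\left(-7,-13 \right)},p \right)}} = \frac{1}{\left(-915\right)^{2} + \frac{228 - 93}{\left(218 - - \frac{6}{7}\right) - 93}} = \frac{1}{837225 + \frac{1}{\left(218 + \frac{6}{7}\right) - 93} \cdot 135} = \frac{1}{837225 + \frac{1}{\frac{1532}{7} - 93} \cdot 135} = \frac{1}{837225 + \frac{1}{\frac{881}{7}} \cdot 135} = \frac{1}{837225 + \frac{7}{881} \cdot 135} = \frac{1}{837225 + \frac{945}{881}} = \frac{1}{\frac{737596170}{881}} = \frac{881}{737596170}$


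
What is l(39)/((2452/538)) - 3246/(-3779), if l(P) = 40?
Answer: 22320818/2316527 ≈ 9.6355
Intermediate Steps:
l(39)/((2452/538)) - 3246/(-3779) = 40/((2452/538)) - 3246/(-3779) = 40/((2452*(1/538))) - 3246*(-1/3779) = 40/(1226/269) + 3246/3779 = 40*(269/1226) + 3246/3779 = 5380/613 + 3246/3779 = 22320818/2316527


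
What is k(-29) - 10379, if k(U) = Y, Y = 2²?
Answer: -10375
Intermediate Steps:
Y = 4
k(U) = 4
k(-29) - 10379 = 4 - 10379 = -10375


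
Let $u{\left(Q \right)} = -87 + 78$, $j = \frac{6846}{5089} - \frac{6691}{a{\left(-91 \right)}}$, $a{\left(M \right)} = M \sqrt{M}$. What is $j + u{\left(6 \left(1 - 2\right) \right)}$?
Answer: $- \frac{5565}{727} - \frac{6691 i \sqrt{91}}{8281} \approx -7.6547 - 7.7078 i$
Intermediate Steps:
$a{\left(M \right)} = M^{\frac{3}{2}}$
$j = \frac{978}{727} - \frac{6691 i \sqrt{91}}{8281}$ ($j = \frac{6846}{5089} - \frac{6691}{\left(-91\right)^{\frac{3}{2}}} = 6846 \cdot \frac{1}{5089} - \frac{6691}{\left(-91\right) i \sqrt{91}} = \frac{978}{727} - 6691 \frac{i \sqrt{91}}{8281} = \frac{978}{727} - \frac{6691 i \sqrt{91}}{8281} \approx 1.3453 - 7.7078 i$)
$u{\left(Q \right)} = -9$
$j + u{\left(6 \left(1 - 2\right) \right)} = \left(\frac{978}{727} - \frac{6691 i \sqrt{91}}{8281}\right) - 9 = - \frac{5565}{727} - \frac{6691 i \sqrt{91}}{8281}$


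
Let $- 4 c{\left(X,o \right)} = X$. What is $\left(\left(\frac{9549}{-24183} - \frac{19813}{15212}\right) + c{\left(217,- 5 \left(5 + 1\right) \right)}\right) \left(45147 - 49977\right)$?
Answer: $\frac{2761343481750}{10218661} \approx 2.7023 \cdot 10^{5}$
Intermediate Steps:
$c{\left(X,o \right)} = - \frac{X}{4}$
$\left(\left(\frac{9549}{-24183} - \frac{19813}{15212}\right) + c{\left(217,- 5 \left(5 + 1\right) \right)}\right) \left(45147 - 49977\right) = \left(\left(\frac{9549}{-24183} - \frac{19813}{15212}\right) - \frac{217}{4}\right) \left(45147 - 49977\right) = \left(\left(9549 \left(- \frac{1}{24183}\right) - \frac{19813}{15212}\right) - \frac{217}{4}\right) \left(-4830\right) = \left(\left(- \frac{1061}{2687} - \frac{19813}{15212}\right) - \frac{217}{4}\right) \left(-4830\right) = \left(- \frac{69377463}{40874644} - \frac{217}{4}\right) \left(-4830\right) = \left(- \frac{571706725}{10218661}\right) \left(-4830\right) = \frac{2761343481750}{10218661}$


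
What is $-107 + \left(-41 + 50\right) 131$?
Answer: $1072$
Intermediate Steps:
$-107 + \left(-41 + 50\right) 131 = -107 + 9 \cdot 131 = -107 + 1179 = 1072$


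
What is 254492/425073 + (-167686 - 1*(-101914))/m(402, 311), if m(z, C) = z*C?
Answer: 643199578/8857246101 ≈ 0.072618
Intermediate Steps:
m(z, C) = C*z
254492/425073 + (-167686 - 1*(-101914))/m(402, 311) = 254492/425073 + (-167686 - 1*(-101914))/((311*402)) = 254492*(1/425073) + (-167686 + 101914)/125022 = 254492/425073 - 65772*1/125022 = 254492/425073 - 10962/20837 = 643199578/8857246101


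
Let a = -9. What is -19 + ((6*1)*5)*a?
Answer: -289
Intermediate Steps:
-19 + ((6*1)*5)*a = -19 + ((6*1)*5)*(-9) = -19 + (6*5)*(-9) = -19 + 30*(-9) = -19 - 270 = -289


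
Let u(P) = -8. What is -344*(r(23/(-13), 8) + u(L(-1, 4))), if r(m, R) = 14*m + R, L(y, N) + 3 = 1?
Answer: 110768/13 ≈ 8520.6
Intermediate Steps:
L(y, N) = -2 (L(y, N) = -3 + 1 = -2)
r(m, R) = R + 14*m
-344*(r(23/(-13), 8) + u(L(-1, 4))) = -344*((8 + 14*(23/(-13))) - 8) = -344*((8 + 14*(23*(-1/13))) - 8) = -344*((8 + 14*(-23/13)) - 8) = -344*((8 - 322/13) - 8) = -344*(-218/13 - 8) = -344*(-322/13) = 110768/13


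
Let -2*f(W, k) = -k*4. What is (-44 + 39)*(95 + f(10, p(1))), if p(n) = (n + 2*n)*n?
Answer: -505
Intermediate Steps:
p(n) = 3*n**2 (p(n) = (3*n)*n = 3*n**2)
f(W, k) = 2*k (f(W, k) = -(-k)*4/2 = -(-2)*k = 2*k)
(-44 + 39)*(95 + f(10, p(1))) = (-44 + 39)*(95 + 2*(3*1**2)) = -5*(95 + 2*(3*1)) = -5*(95 + 2*3) = -5*(95 + 6) = -5*101 = -505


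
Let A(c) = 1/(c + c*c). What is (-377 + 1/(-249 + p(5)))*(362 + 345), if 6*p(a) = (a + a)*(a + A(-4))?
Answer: -329712379/1237 ≈ -2.6654e+5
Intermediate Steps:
A(c) = 1/(c + c²)
p(a) = a*(1/12 + a)/3 (p(a) = ((a + a)*(a + 1/((-4)*(1 - 4))))/6 = ((2*a)*(a - ¼/(-3)))/6 = ((2*a)*(a - ¼*(-⅓)))/6 = ((2*a)*(a + 1/12))/6 = ((2*a)*(1/12 + a))/6 = (2*a*(1/12 + a))/6 = a*(1/12 + a)/3)
(-377 + 1/(-249 + p(5)))*(362 + 345) = (-377 + 1/(-249 + (1/36)*5*(1 + 12*5)))*(362 + 345) = (-377 + 1/(-249 + (1/36)*5*(1 + 60)))*707 = (-377 + 1/(-249 + (1/36)*5*61))*707 = (-377 + 1/(-249 + 305/36))*707 = (-377 + 1/(-8659/36))*707 = (-377 - 36/8659)*707 = -3264479/8659*707 = -329712379/1237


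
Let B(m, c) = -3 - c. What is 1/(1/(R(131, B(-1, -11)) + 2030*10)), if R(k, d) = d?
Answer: 20308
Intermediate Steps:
1/(1/(R(131, B(-1, -11)) + 2030*10)) = 1/(1/((-3 - 1*(-11)) + 2030*10)) = 1/(1/((-3 + 11) + 20300)) = 1/(1/(8 + 20300)) = 1/(1/20308) = 20308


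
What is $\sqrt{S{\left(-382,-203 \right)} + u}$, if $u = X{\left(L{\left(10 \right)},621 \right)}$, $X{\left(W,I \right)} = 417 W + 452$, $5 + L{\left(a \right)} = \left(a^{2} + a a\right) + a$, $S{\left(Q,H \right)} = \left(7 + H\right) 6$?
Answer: $\sqrt{84761} \approx 291.14$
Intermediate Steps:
$S{\left(Q,H \right)} = 42 + 6 H$
$L{\left(a \right)} = -5 + a + 2 a^{2}$ ($L{\left(a \right)} = -5 + \left(\left(a^{2} + a a\right) + a\right) = -5 + \left(\left(a^{2} + a^{2}\right) + a\right) = -5 + \left(2 a^{2} + a\right) = -5 + \left(a + 2 a^{2}\right) = -5 + a + 2 a^{2}$)
$X{\left(W,I \right)} = 452 + 417 W$
$u = 85937$ ($u = 452 + 417 \left(-5 + 10 + 2 \cdot 10^{2}\right) = 452 + 417 \left(-5 + 10 + 2 \cdot 100\right) = 452 + 417 \left(-5 + 10 + 200\right) = 452 + 417 \cdot 205 = 452 + 85485 = 85937$)
$\sqrt{S{\left(-382,-203 \right)} + u} = \sqrt{\left(42 + 6 \left(-203\right)\right) + 85937} = \sqrt{\left(42 - 1218\right) + 85937} = \sqrt{-1176 + 85937} = \sqrt{84761}$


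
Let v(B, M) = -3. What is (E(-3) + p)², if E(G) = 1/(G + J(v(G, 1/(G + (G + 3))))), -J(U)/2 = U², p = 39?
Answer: 669124/441 ≈ 1517.3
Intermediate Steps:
J(U) = -2*U²
E(G) = 1/(-18 + G) (E(G) = 1/(G - 2*(-3)²) = 1/(G - 2*9) = 1/(G - 18) = 1/(-18 + G))
(E(-3) + p)² = (1/(-18 - 3) + 39)² = (1/(-21) + 39)² = (-1/21 + 39)² = (818/21)² = 669124/441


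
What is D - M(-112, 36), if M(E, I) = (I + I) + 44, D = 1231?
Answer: 1115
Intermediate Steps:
M(E, I) = 44 + 2*I (M(E, I) = 2*I + 44 = 44 + 2*I)
D - M(-112, 36) = 1231 - (44 + 2*36) = 1231 - (44 + 72) = 1231 - 1*116 = 1231 - 116 = 1115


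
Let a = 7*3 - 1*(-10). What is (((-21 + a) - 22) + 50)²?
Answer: 1444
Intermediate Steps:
a = 31 (a = 21 + 10 = 31)
(((-21 + a) - 22) + 50)² = (((-21 + 31) - 22) + 50)² = ((10 - 22) + 50)² = (-12 + 50)² = 38² = 1444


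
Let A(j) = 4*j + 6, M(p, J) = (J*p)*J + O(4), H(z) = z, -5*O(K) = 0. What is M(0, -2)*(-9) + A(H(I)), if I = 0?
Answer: 6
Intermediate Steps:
O(K) = 0 (O(K) = -1/5*0 = 0)
M(p, J) = p*J**2 (M(p, J) = (J*p)*J + 0 = p*J**2 + 0 = p*J**2)
A(j) = 6 + 4*j
M(0, -2)*(-9) + A(H(I)) = (0*(-2)**2)*(-9) + (6 + 4*0) = (0*4)*(-9) + (6 + 0) = 0*(-9) + 6 = 0 + 6 = 6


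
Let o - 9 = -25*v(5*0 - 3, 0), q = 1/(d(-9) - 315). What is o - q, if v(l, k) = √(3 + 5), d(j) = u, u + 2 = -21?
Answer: 3043/338 - 50*√2 ≈ -61.708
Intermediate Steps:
u = -23 (u = -2 - 21 = -23)
d(j) = -23
v(l, k) = 2*√2 (v(l, k) = √8 = 2*√2)
q = -1/338 (q = 1/(-23 - 315) = 1/(-338) = -1/338 ≈ -0.0029586)
o = 9 - 50*√2 ≈ -61.711
o - q = (9 - 50*√2) - 1*(-1/338) = (9 - 50*√2) + 1/338 = 3043/338 - 50*√2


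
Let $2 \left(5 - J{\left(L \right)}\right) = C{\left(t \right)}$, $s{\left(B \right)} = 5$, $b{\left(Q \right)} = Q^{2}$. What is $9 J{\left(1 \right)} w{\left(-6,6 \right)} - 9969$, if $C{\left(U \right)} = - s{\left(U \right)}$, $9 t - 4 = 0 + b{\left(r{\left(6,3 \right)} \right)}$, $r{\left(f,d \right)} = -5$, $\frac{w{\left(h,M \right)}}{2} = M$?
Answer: $-9159$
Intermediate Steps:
$w{\left(h,M \right)} = 2 M$
$t = \frac{29}{9}$ ($t = \frac{4}{9} + \frac{0 + \left(-5\right)^{2}}{9} = \frac{4}{9} + \frac{0 + 25}{9} = \frac{4}{9} + \frac{1}{9} \cdot 25 = \frac{4}{9} + \frac{25}{9} = \frac{29}{9} \approx 3.2222$)
$C{\left(U \right)} = -5$ ($C{\left(U \right)} = \left(-1\right) 5 = -5$)
$J{\left(L \right)} = \frac{15}{2}$ ($J{\left(L \right)} = 5 - - \frac{5}{2} = 5 + \frac{5}{2} = \frac{15}{2}$)
$9 J{\left(1 \right)} w{\left(-6,6 \right)} - 9969 = 9 \cdot \frac{15}{2} \cdot 2 \cdot 6 - 9969 = \frac{135}{2} \cdot 12 - 9969 = 810 - 9969 = -9159$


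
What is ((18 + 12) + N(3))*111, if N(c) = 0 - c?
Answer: 2997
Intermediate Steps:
N(c) = -c
((18 + 12) + N(3))*111 = ((18 + 12) - 1*3)*111 = (30 - 3)*111 = 27*111 = 2997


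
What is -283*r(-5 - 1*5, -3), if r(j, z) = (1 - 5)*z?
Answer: -3396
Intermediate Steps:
r(j, z) = -4*z
-283*r(-5 - 1*5, -3) = -(-1132)*(-3) = -283*12 = -3396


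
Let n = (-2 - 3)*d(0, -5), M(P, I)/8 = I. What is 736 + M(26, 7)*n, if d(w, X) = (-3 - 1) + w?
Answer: 1856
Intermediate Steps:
M(P, I) = 8*I
d(w, X) = -4 + w
n = 20 (n = (-2 - 3)*(-4 + 0) = -5*(-4) = 20)
736 + M(26, 7)*n = 736 + (8*7)*20 = 736 + 56*20 = 736 + 1120 = 1856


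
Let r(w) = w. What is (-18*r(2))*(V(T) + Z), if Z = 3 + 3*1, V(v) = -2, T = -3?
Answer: -144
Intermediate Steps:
Z = 6 (Z = 3 + 3 = 6)
(-18*r(2))*(V(T) + Z) = (-18*2)*(-2 + 6) = -36*4 = -144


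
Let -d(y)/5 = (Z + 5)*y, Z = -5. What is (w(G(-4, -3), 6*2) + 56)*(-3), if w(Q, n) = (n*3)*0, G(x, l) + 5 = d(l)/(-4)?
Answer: -168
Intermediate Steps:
d(y) = 0 (d(y) = -5*(-5 + 5)*y = -0*y = -5*0 = 0)
G(x, l) = -5 (G(x, l) = -5 + 0/(-4) = -5 + 0*(-1/4) = -5 + 0 = -5)
w(Q, n) = 0 (w(Q, n) = (3*n)*0 = 0)
(w(G(-4, -3), 6*2) + 56)*(-3) = (0 + 56)*(-3) = 56*(-3) = -168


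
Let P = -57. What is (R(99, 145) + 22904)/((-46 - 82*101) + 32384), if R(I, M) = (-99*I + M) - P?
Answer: 13305/24056 ≈ 0.55308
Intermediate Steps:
R(I, M) = 57 + M - 99*I (R(I, M) = (-99*I + M) - 1*(-57) = (M - 99*I) + 57 = 57 + M - 99*I)
(R(99, 145) + 22904)/((-46 - 82*101) + 32384) = ((57 + 145 - 99*99) + 22904)/((-46 - 82*101) + 32384) = ((57 + 145 - 9801) + 22904)/((-46 - 8282) + 32384) = (-9599 + 22904)/(-8328 + 32384) = 13305/24056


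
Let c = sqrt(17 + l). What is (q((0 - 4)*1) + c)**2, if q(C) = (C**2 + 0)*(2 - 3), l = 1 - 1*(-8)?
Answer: (16 - sqrt(26))**2 ≈ 118.83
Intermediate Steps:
l = 9 (l = 1 + 8 = 9)
c = sqrt(26) (c = sqrt(17 + 9) = sqrt(26) ≈ 5.0990)
q(C) = -C**2 (q(C) = C**2*(-1) = -C**2)
(q((0 - 4)*1) + c)**2 = (-((0 - 4)*1)**2 + sqrt(26))**2 = (-(-4*1)**2 + sqrt(26))**2 = (-1*(-4)**2 + sqrt(26))**2 = (-1*16 + sqrt(26))**2 = (-16 + sqrt(26))**2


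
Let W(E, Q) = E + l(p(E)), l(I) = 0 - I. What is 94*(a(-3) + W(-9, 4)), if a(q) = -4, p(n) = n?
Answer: -376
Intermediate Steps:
l(I) = -I
W(E, Q) = 0 (W(E, Q) = E - E = 0)
94*(a(-3) + W(-9, 4)) = 94*(-4 + 0) = 94*(-4) = -376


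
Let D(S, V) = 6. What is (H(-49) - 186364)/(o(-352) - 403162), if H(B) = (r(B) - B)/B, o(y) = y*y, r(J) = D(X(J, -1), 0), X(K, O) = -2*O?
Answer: 9131891/13683642 ≈ 0.66736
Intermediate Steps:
r(J) = 6
o(y) = y**2
H(B) = (6 - B)/B
(H(-49) - 186364)/(o(-352) - 403162) = ((6 - 1*(-49))/(-49) - 186364)/((-352)**2 - 403162) = (-(6 + 49)/49 - 186364)/(123904 - 403162) = (-1/49*55 - 186364)/(-279258) = (-55/49 - 186364)*(-1/279258) = -9131891/49*(-1/279258) = 9131891/13683642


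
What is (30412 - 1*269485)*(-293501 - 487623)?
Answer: 186745658052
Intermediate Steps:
(30412 - 1*269485)*(-293501 - 487623) = (30412 - 269485)*(-781124) = -239073*(-781124) = 186745658052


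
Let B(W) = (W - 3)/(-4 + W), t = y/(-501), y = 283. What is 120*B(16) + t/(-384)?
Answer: 25010203/192384 ≈ 130.00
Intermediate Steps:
t = -283/501 (t = 283/(-501) = 283*(-1/501) = -283/501 ≈ -0.56487)
B(W) = (-3 + W)/(-4 + W)
120*B(16) + t/(-384) = 120*((-3 + 16)/(-4 + 16)) - 283/501/(-384) = 120*(13/12) - 283/501*(-1/384) = 120*((1/12)*13) + 283/192384 = 120*(13/12) + 283/192384 = 130 + 283/192384 = 25010203/192384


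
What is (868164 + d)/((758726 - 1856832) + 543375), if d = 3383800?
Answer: -4251964/554731 ≈ -7.6649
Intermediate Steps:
(868164 + d)/((758726 - 1856832) + 543375) = (868164 + 3383800)/((758726 - 1856832) + 543375) = 4251964/(-1098106 + 543375) = 4251964/(-554731) = 4251964*(-1/554731) = -4251964/554731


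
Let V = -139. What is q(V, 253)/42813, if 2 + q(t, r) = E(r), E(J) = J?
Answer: 251/42813 ≈ 0.0058627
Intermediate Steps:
q(t, r) = -2 + r
q(V, 253)/42813 = (-2 + 253)/42813 = 251*(1/42813) = 251/42813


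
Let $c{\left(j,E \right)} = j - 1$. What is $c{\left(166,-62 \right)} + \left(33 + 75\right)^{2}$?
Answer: $11829$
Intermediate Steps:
$c{\left(j,E \right)} = -1 + j$ ($c{\left(j,E \right)} = j - 1 = -1 + j$)
$c{\left(166,-62 \right)} + \left(33 + 75\right)^{2} = \left(-1 + 166\right) + \left(33 + 75\right)^{2} = 165 + 108^{2} = 165 + 11664 = 11829$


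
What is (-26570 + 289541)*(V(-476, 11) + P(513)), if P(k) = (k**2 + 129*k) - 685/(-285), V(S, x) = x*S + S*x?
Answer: 1593249687435/19 ≈ 8.3855e+10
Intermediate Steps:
V(S, x) = 2*S*x (V(S, x) = S*x + S*x = 2*S*x)
P(k) = 137/57 + k**2 + 129*k (P(k) = (k**2 + 129*k) - 685*(-1/285) = (k**2 + 129*k) + 137/57 = 137/57 + k**2 + 129*k)
(-26570 + 289541)*(V(-476, 11) + P(513)) = (-26570 + 289541)*(2*(-476)*11 + (137/57 + 513**2 + 129*513)) = 262971*(-10472 + (137/57 + 263169 + 66177)) = 262971*(-10472 + 18772859/57) = 262971*(18175955/57) = 1593249687435/19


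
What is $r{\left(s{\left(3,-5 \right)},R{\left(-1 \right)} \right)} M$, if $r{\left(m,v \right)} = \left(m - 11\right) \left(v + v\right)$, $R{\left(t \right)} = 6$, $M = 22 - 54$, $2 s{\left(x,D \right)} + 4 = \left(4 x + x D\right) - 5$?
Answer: $6528$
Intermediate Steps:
$s{\left(x,D \right)} = - \frac{9}{2} + 2 x + \frac{D x}{2}$ ($s{\left(x,D \right)} = -2 + \frac{\left(4 x + x D\right) - 5}{2} = -2 + \frac{\left(4 x + D x\right) - 5}{2} = -2 + \frac{-5 + 4 x + D x}{2} = -2 + \left(- \frac{5}{2} + 2 x + \frac{D x}{2}\right) = - \frac{9}{2} + 2 x + \frac{D x}{2}$)
$M = -32$
$r{\left(m,v \right)} = 2 v \left(-11 + m\right)$ ($r{\left(m,v \right)} = \left(-11 + m\right) 2 v = 2 v \left(-11 + m\right)$)
$r{\left(s{\left(3,-5 \right)},R{\left(-1 \right)} \right)} M = 2 \cdot 6 \left(-11 + \left(- \frac{9}{2} + 2 \cdot 3 + \frac{1}{2} \left(-5\right) 3\right)\right) \left(-32\right) = 2 \cdot 6 \left(-11 - 6\right) \left(-32\right) = 2 \cdot 6 \left(-17\right) \left(-32\right) = \left(-204\right) \left(-32\right) = 6528$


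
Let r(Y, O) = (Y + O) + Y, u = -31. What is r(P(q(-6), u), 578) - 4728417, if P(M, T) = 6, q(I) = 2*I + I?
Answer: -4727827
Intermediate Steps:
q(I) = 3*I
r(Y, O) = O + 2*Y (r(Y, O) = (O + Y) + Y = O + 2*Y)
r(P(q(-6), u), 578) - 4728417 = (578 + 2*6) - 4728417 = (578 + 12) - 4728417 = 590 - 4728417 = -4727827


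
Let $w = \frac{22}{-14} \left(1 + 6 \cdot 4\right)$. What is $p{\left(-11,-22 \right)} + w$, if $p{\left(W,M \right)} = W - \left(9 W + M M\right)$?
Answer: $- \frac{3047}{7} \approx -435.29$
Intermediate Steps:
$w = - \frac{275}{7}$ ($w = 22 \left(- \frac{1}{14}\right) \left(1 + 24\right) = \left(- \frac{11}{7}\right) 25 = - \frac{275}{7} \approx -39.286$)
$p{\left(W,M \right)} = - M^{2} - 8 W$ ($p{\left(W,M \right)} = W - \left(9 W + M^{2}\right) = W - \left(M^{2} + 9 W\right) = - M^{2} - 8 W$)
$p{\left(-11,-22 \right)} + w = \left(- \left(-22\right)^{2} - -88\right) - \frac{275}{7} = \left(\left(-1\right) 484 + 88\right) - \frac{275}{7} = \left(-484 + 88\right) - \frac{275}{7} = -396 - \frac{275}{7} = - \frac{3047}{7}$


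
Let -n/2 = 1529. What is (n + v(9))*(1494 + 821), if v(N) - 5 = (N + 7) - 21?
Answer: -7079270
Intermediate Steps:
n = -3058 (n = -2*1529 = -3058)
v(N) = -9 + N (v(N) = 5 + ((N + 7) - 21) = 5 + ((7 + N) - 21) = 5 + (-14 + N) = -9 + N)
(n + v(9))*(1494 + 821) = (-3058 + (-9 + 9))*(1494 + 821) = (-3058 + 0)*2315 = -3058*2315 = -7079270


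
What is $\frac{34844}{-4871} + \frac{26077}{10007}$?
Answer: $- \frac{221662841}{48744097} \approx -4.5475$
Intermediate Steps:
$\frac{34844}{-4871} + \frac{26077}{10007} = 34844 \left(- \frac{1}{4871}\right) + 26077 \cdot \frac{1}{10007} = - \frac{34844}{4871} + \frac{26077}{10007} = - \frac{221662841}{48744097}$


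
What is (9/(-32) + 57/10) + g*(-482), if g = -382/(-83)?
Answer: -29387879/13280 ≈ -2212.9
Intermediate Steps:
g = 382/83 (g = -382*(-1/83) = 382/83 ≈ 4.6024)
(9/(-32) + 57/10) + g*(-482) = (9/(-32) + 57/10) + (382/83)*(-482) = (9*(-1/32) + 57*(⅒)) - 184124/83 = (-9/32 + 57/10) - 184124/83 = 867/160 - 184124/83 = -29387879/13280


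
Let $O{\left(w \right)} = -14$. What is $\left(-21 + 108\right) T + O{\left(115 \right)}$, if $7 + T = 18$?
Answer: $943$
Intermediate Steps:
$T = 11$ ($T = -7 + 18 = 11$)
$\left(-21 + 108\right) T + O{\left(115 \right)} = \left(-21 + 108\right) 11 - 14 = 87 \cdot 11 - 14 = 957 - 14 = 943$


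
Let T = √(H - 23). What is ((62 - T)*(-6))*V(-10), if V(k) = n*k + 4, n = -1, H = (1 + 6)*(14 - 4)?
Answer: -5208 + 84*√47 ≈ -4632.1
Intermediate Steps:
H = 70 (H = 7*10 = 70)
T = √47 (T = √(70 - 23) = √47 ≈ 6.8557)
V(k) = 4 - k (V(k) = -k + 4 = 4 - k)
((62 - T)*(-6))*V(-10) = ((62 - √47)*(-6))*(4 - 1*(-10)) = (-372 + 6*√47)*(4 + 10) = (-372 + 6*√47)*14 = -5208 + 84*√47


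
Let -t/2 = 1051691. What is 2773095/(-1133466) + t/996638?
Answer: -857980639437/188275881218 ≈ -4.5570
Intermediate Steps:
t = -2103382 (t = -2*1051691 = -2103382)
2773095/(-1133466) + t/996638 = 2773095/(-1133466) - 2103382/996638 = 2773095*(-1/1133466) - 2103382*1/996638 = -924365/377822 - 1051691/498319 = -857980639437/188275881218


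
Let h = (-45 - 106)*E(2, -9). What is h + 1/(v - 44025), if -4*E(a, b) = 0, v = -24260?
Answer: -1/68285 ≈ -1.4645e-5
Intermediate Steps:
E(a, b) = 0 (E(a, b) = -¼*0 = 0)
h = 0 (h = (-45 - 106)*0 = -151*0 = 0)
h + 1/(v - 44025) = 0 + 1/(-24260 - 44025) = 0 + 1/(-68285) = 0 - 1/68285 = -1/68285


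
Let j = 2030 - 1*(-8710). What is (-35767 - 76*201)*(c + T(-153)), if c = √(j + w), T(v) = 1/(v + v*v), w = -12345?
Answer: -51043/23256 - 51043*I*√1605 ≈ -2.1948 - 2.0449e+6*I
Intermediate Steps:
j = 10740 (j = 2030 + 8710 = 10740)
T(v) = 1/(v + v²)
c = I*√1605 (c = √(10740 - 12345) = √(-1605) = I*√1605 ≈ 40.062*I)
(-35767 - 76*201)*(c + T(-153)) = (-35767 - 76*201)*(I*√1605 + 1/((-153)*(1 - 153))) = (-35767 - 15276)*(I*√1605 - 1/153/(-152)) = -51043*(I*√1605 - 1/153*(-1/152)) = -51043*(I*√1605 + 1/23256) = -51043*(1/23256 + I*√1605) = -51043/23256 - 51043*I*√1605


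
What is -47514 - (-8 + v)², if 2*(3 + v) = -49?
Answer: -195097/4 ≈ -48774.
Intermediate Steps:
v = -55/2 (v = -3 + (½)*(-49) = -3 - 49/2 = -55/2 ≈ -27.500)
-47514 - (-8 + v)² = -47514 - (-8 - 55/2)² = -47514 - (-71/2)² = -47514 - 1*5041/4 = -47514 - 5041/4 = -195097/4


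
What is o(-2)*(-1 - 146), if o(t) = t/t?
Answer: -147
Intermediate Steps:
o(t) = 1
o(-2)*(-1 - 146) = 1*(-1 - 146) = 1*(-147) = -147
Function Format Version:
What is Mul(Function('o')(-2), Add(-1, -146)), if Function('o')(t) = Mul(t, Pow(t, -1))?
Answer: -147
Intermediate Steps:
Function('o')(t) = 1
Mul(Function('o')(-2), Add(-1, -146)) = Mul(1, Add(-1, -146)) = Mul(1, -147) = -147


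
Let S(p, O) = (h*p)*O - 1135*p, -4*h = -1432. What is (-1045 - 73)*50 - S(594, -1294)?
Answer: 275789978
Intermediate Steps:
h = 358 (h = -¼*(-1432) = 358)
S(p, O) = -1135*p + 358*O*p (S(p, O) = (358*p)*O - 1135*p = 358*O*p - 1135*p = -1135*p + 358*O*p)
(-1045 - 73)*50 - S(594, -1294) = (-1045 - 73)*50 - 594*(-1135 + 358*(-1294)) = -1118*50 - 594*(-1135 - 463252) = -55900 - 594*(-464387) = -55900 - 1*(-275845878) = -55900 + 275845878 = 275789978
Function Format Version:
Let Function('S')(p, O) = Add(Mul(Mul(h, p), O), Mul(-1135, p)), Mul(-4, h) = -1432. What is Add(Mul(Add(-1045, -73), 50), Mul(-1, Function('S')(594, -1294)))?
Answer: 275789978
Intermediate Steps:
h = 358 (h = Mul(Rational(-1, 4), -1432) = 358)
Function('S')(p, O) = Add(Mul(-1135, p), Mul(358, O, p)) (Function('S')(p, O) = Add(Mul(Mul(358, p), O), Mul(-1135, p)) = Add(Mul(358, O, p), Mul(-1135, p)) = Add(Mul(-1135, p), Mul(358, O, p)))
Add(Mul(Add(-1045, -73), 50), Mul(-1, Function('S')(594, -1294))) = Add(Mul(Add(-1045, -73), 50), Mul(-1, Mul(594, Add(-1135, Mul(358, -1294))))) = Add(Mul(-1118, 50), Mul(-1, Mul(594, Add(-1135, -463252)))) = Add(-55900, Mul(-1, Mul(594, -464387))) = Add(-55900, Mul(-1, -275845878)) = Add(-55900, 275845878) = 275789978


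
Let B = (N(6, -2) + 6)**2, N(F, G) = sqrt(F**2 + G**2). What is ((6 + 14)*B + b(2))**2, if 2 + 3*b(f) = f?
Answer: 4614400 + 1459200*sqrt(10) ≈ 9.2288e+6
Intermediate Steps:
b(f) = -2/3 + f/3
B = (6 + 2*sqrt(10))**2 (B = (sqrt(6**2 + (-2)**2) + 6)**2 = (sqrt(36 + 4) + 6)**2 = (sqrt(40) + 6)**2 = (2*sqrt(10) + 6)**2 = (6 + 2*sqrt(10))**2 ≈ 151.89)
((6 + 14)*B + b(2))**2 = ((6 + 14)*(76 + 24*sqrt(10)) + (-2/3 + (1/3)*2))**2 = (20*(76 + 24*sqrt(10)) + (-2/3 + 2/3))**2 = ((1520 + 480*sqrt(10)) + 0)**2 = (1520 + 480*sqrt(10))**2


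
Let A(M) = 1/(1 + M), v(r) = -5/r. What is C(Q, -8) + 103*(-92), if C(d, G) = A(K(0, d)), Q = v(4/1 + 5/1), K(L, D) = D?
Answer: -37895/4 ≈ -9473.8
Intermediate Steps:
Q = -5/9 (Q = -5/(4/1 + 5/1) = -5/(4*1 + 5*1) = -5/(4 + 5) = -5/9 ≈ -0.55556)
C(d, G) = 1/(1 + d)
C(Q, -8) + 103*(-92) = 1/(1 - 5/9) + 103*(-92) = 1/(4/9) - 9476 = 9/4 - 9476 = -37895/4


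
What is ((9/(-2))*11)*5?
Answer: -495/2 ≈ -247.50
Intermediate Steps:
((9/(-2))*11)*5 = ((9*(-½))*11)*5 = -9/2*11*5 = -99/2*5 = -495/2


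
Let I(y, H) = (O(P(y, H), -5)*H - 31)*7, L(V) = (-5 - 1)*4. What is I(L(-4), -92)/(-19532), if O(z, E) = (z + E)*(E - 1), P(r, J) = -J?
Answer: -335951/19532 ≈ -17.200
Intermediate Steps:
L(V) = -24 (L(V) = -6*4 = -24)
O(z, E) = (-1 + E)*(E + z) (O(z, E) = (E + z)*(-1 + E) = (-1 + E)*(E + z))
I(y, H) = -217 + 7*H*(30 + 6*H) (I(y, H) = (((-5)**2 - 1*(-5) - (-1)*H - (-5)*H)*H - 31)*7 = ((25 + 5 + H + 5*H)*H - 31)*7 = ((30 + 6*H)*H - 31)*7 = (H*(30 + 6*H) - 31)*7 = (-31 + H*(30 + 6*H))*7 = -217 + 7*H*(30 + 6*H))
I(L(-4), -92)/(-19532) = (-217 + 42*(-92)*(5 - 92))/(-19532) = (-217 + 42*(-92)*(-87))*(-1/19532) = (-217 + 336168)*(-1/19532) = 335951*(-1/19532) = -335951/19532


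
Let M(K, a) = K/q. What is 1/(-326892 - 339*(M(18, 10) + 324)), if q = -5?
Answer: -5/2177538 ≈ -2.2962e-6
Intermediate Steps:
M(K, a) = -K/5 (M(K, a) = K/(-5) = K*(-⅕) = -K/5)
1/(-326892 - 339*(M(18, 10) + 324)) = 1/(-326892 - 339*(-⅕*18 + 324)) = 1/(-326892 - 339*(-18/5 + 324)) = 1/(-326892 - 339*1602/5) = 1/(-326892 - 543078/5) = 1/(-2177538/5) = -5/2177538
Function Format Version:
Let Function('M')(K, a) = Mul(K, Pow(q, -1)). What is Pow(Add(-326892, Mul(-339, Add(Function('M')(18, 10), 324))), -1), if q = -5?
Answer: Rational(-5, 2177538) ≈ -2.2962e-6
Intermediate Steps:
Function('M')(K, a) = Mul(Rational(-1, 5), K) (Function('M')(K, a) = Mul(K, Pow(-5, -1)) = Mul(K, Rational(-1, 5)) = Mul(Rational(-1, 5), K))
Pow(Add(-326892, Mul(-339, Add(Function('M')(18, 10), 324))), -1) = Pow(Add(-326892, Mul(-339, Add(Mul(Rational(-1, 5), 18), 324))), -1) = Pow(Add(-326892, Mul(-339, Add(Rational(-18, 5), 324))), -1) = Pow(Add(-326892, Mul(-339, Rational(1602, 5))), -1) = Pow(Add(-326892, Rational(-543078, 5)), -1) = Pow(Rational(-2177538, 5), -1) = Rational(-5, 2177538)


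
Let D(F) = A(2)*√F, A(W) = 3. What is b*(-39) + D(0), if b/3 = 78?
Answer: -9126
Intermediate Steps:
b = 234 (b = 3*78 = 234)
D(F) = 3*√F
b*(-39) + D(0) = 234*(-39) + 3*√0 = -9126 + 3*0 = -9126 + 0 = -9126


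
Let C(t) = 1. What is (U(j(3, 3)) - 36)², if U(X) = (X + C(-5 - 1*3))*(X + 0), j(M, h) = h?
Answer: 576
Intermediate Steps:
U(X) = X*(1 + X) (U(X) = (X + 1)*(X + 0) = (1 + X)*X = X*(1 + X))
(U(j(3, 3)) - 36)² = (3*(1 + 3) - 36)² = (3*4 - 36)² = (12 - 36)² = (-24)² = 576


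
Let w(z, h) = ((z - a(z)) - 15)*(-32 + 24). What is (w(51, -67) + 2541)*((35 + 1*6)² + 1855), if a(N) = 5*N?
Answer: 15180048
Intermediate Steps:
w(z, h) = 120 + 32*z (w(z, h) = ((z - 5*z) - 15)*(-32 + 24) = ((z - 5*z) - 15)*(-8) = (-4*z - 15)*(-8) = (-15 - 4*z)*(-8) = 120 + 32*z)
(w(51, -67) + 2541)*((35 + 1*6)² + 1855) = ((120 + 32*51) + 2541)*((35 + 1*6)² + 1855) = ((120 + 1632) + 2541)*((35 + 6)² + 1855) = (1752 + 2541)*(41² + 1855) = 4293*(1681 + 1855) = 4293*3536 = 15180048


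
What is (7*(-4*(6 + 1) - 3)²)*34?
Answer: 228718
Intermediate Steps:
(7*(-4*(6 + 1) - 3)²)*34 = (7*(-4*7 - 3)²)*34 = (7*(-28 - 3)²)*34 = (7*(-31)²)*34 = (7*961)*34 = 6727*34 = 228718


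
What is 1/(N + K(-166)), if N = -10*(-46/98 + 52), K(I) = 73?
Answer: -49/21673 ≈ -0.0022609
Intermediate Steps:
N = -25250/49 (N = -10*(-46*1/98 + 52) = -10*(-23/49 + 52) = -10*2525/49 = -25250/49 ≈ -515.31)
1/(N + K(-166)) = 1/(-25250/49 + 73) = 1/(-21673/49) = -49/21673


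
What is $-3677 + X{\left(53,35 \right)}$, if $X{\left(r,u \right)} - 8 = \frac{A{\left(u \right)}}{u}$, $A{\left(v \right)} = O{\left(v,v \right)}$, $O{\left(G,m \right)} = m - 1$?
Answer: $- \frac{128381}{35} \approx -3668.0$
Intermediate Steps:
$O{\left(G,m \right)} = -1 + m$
$A{\left(v \right)} = -1 + v$
$X{\left(r,u \right)} = 8 + \frac{-1 + u}{u}$
$-3677 + X{\left(53,35 \right)} = -3677 + \left(9 - \frac{1}{35}\right) = -3677 + \frac{314}{35} = - \frac{128381}{35}$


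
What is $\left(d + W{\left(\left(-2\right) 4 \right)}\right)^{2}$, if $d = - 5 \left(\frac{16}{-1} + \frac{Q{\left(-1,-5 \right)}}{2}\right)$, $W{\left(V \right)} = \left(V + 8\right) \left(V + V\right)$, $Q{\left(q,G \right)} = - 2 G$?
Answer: $3025$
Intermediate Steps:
$W{\left(V \right)} = 2 V \left(8 + V\right)$ ($W{\left(V \right)} = \left(8 + V\right) 2 V = 2 V \left(8 + V\right)$)
$d = 55$ ($d = - 5 \left(\frac{16}{-1} + \frac{\left(-2\right) \left(-5\right)}{2}\right) = - 5 \left(16 \left(-1\right) + 10 \cdot \frac{1}{2}\right) = - 5 \left(-16 + 5\right) = \left(-5\right) \left(-11\right) = 55$)
$\left(d + W{\left(\left(-2\right) 4 \right)}\right)^{2} = \left(55 + 2 \left(\left(-2\right) 4\right) \left(8 - 8\right)\right)^{2} = \left(55 + 2 \left(-8\right) \left(8 - 8\right)\right)^{2} = \left(55 + 2 \left(-8\right) 0\right)^{2} = \left(55 + 0\right)^{2} = 55^{2} = 3025$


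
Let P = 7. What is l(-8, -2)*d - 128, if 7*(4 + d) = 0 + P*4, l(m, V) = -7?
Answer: -128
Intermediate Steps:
d = 0 (d = -4 + (0 + 7*4)/7 = -4 + (0 + 28)/7 = -4 + (⅐)*28 = -4 + 4 = 0)
l(-8, -2)*d - 128 = -7*0 - 128 = 0 - 128 = -128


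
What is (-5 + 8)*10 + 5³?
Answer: 155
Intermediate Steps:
(-5 + 8)*10 + 5³ = 3*10 + 125 = 30 + 125 = 155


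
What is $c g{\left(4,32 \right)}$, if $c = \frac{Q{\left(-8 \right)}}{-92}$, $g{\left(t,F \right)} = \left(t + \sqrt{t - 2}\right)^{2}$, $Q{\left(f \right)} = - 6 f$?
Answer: $- \frac{216}{23} - \frac{96 \sqrt{2}}{23} \approx -15.294$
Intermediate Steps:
$g{\left(t,F \right)} = \left(t + \sqrt{-2 + t}\right)^{2}$
$c = - \frac{12}{23}$ ($c = \frac{\left(-6\right) \left(-8\right)}{-92} = 48 \left(- \frac{1}{92}\right) = - \frac{12}{23} \approx -0.52174$)
$c g{\left(4,32 \right)} = - \frac{12 \left(4 + \sqrt{-2 + 4}\right)^{2}}{23} = - \frac{12 \left(4 + \sqrt{2}\right)^{2}}{23}$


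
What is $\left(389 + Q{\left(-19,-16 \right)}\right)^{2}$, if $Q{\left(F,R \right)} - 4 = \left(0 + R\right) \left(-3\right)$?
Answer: $194481$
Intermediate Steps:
$Q{\left(F,R \right)} = 4 - 3 R$ ($Q{\left(F,R \right)} = 4 + \left(0 + R\right) \left(-3\right) = 4 + R \left(-3\right) = 4 - 3 R$)
$\left(389 + Q{\left(-19,-16 \right)}\right)^{2} = \left(389 + \left(4 - -48\right)\right)^{2} = \left(389 + \left(4 + 48\right)\right)^{2} = \left(389 + 52\right)^{2} = 441^{2} = 194481$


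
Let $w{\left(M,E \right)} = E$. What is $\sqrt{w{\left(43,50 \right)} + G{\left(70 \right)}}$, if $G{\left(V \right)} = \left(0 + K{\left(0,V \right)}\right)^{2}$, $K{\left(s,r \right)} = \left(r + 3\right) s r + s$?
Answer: $5 \sqrt{2} \approx 7.0711$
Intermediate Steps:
$K{\left(s,r \right)} = s + r s \left(3 + r\right)$ ($K{\left(s,r \right)} = \left(3 + r\right) s r + s = s \left(3 + r\right) r + s = r s \left(3 + r\right) + s = s + r s \left(3 + r\right)$)
$G{\left(V \right)} = 0$ ($G{\left(V \right)} = \left(0 + 0 \left(1 + V^{2} + 3 V\right)\right)^{2} = \left(0 + 0\right)^{2} = 0^{2} = 0$)
$\sqrt{w{\left(43,50 \right)} + G{\left(70 \right)}} = \sqrt{50 + 0} = \sqrt{50} = 5 \sqrt{2}$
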